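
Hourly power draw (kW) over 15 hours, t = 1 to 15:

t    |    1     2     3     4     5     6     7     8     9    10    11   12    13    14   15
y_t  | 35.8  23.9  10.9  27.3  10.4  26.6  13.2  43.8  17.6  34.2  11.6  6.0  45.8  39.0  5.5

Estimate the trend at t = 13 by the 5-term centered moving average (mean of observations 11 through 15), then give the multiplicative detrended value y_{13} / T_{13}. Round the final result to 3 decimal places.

2.122

Trend T_13 = (11.6 + 6.0 + 45.8 + 39.0 + 5.5) / 5 = 107.9/5 = 21.58000
Ratio to trend: 45.8 / 21.58000 = 2.122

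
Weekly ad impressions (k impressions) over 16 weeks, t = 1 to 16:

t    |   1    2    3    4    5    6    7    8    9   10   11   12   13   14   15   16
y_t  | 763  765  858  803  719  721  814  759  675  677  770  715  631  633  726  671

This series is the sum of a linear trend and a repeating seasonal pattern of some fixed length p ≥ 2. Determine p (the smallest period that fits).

First differences y_{t+1} − y_t: 2, 93, -55, -84, 2, 93, -55, -84, 2, 93, …
The difference pattern repeats every 4 terms and not for any smaller step, so p = 4.

4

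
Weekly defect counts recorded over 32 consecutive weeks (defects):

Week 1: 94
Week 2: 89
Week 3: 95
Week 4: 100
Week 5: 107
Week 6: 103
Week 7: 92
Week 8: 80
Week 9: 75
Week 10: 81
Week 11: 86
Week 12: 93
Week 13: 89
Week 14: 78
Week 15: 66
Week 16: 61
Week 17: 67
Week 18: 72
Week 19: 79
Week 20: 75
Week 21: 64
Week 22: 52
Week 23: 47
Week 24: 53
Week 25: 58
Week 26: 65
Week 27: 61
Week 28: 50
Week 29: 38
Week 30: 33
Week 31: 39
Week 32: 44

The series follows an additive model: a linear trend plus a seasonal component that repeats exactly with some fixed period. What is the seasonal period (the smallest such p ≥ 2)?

First differences y_{t+1} − y_t: -5, 6, 5, 7, -4, -11, -12, -5, 6, 5, 7, -4, -11, -12, -5, 6, …
The difference pattern repeats every 7 terms and not for any smaller step, so p = 7.

7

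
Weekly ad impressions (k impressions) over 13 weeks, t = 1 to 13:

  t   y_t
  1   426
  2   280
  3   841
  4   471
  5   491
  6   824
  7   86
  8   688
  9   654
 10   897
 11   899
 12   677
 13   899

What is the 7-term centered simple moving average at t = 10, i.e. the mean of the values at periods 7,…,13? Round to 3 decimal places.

Sum of periods 7–13: 86 + 688 + 654 + 897 + 899 + 677 + 899 = 4800
Divide by 7: 4800 / 7 = 685.714

685.714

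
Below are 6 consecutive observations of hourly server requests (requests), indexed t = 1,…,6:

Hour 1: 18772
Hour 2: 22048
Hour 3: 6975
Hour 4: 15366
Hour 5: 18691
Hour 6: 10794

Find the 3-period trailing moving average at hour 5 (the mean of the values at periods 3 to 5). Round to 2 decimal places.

13677.33

Sum of periods 3–5: 6975 + 15366 + 18691 = 41032
Divide by 3: 41032 / 3 = 13677.33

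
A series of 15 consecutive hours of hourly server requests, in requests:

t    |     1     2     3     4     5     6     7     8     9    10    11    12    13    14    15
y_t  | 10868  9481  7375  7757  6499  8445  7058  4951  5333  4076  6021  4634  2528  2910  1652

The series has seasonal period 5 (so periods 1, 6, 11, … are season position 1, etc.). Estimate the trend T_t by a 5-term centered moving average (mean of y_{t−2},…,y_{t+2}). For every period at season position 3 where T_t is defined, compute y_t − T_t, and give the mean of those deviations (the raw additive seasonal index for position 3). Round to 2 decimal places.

Season position 3 occurs at t = 3, 8, 13 (where T_t is defined).
t=3: T_3 = 8396.0000; y_3 − T_3 = 7375 − 8396.0000 = -1021.0000
t=8: T_8 = 5972.6000; y_8 − T_8 = 4951 − 5972.6000 = -1021.6000
t=13: T_13 = 3549.0000; y_13 − T_13 = 2528 − 3549.0000 = -1021.0000
Mean deviation: (-1021.0000 + -1021.6000 + -1021.0000) / 3 = -1021.20

-1021.20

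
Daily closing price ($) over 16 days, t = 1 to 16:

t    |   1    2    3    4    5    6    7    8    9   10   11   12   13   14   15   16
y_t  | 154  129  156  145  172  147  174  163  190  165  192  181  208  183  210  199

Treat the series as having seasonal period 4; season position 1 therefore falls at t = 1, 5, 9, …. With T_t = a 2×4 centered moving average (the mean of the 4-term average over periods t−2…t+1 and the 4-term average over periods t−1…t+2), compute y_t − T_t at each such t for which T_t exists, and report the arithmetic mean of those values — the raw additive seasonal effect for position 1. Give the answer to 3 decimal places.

14.750

Season position 1 occurs at t = 5, 9, 13 (where T_t is defined).
t=5: T_5 = 157.25000; y_5 − T_5 = 172 − 157.25000 = 14.75000
t=9: T_9 = 175.25000; y_9 − T_9 = 190 − 175.25000 = 14.75000
t=13: T_13 = 193.25000; y_13 − T_13 = 208 − 193.25000 = 14.75000
Mean deviation: (14.75000 + 14.75000 + 14.75000) / 3 = 14.750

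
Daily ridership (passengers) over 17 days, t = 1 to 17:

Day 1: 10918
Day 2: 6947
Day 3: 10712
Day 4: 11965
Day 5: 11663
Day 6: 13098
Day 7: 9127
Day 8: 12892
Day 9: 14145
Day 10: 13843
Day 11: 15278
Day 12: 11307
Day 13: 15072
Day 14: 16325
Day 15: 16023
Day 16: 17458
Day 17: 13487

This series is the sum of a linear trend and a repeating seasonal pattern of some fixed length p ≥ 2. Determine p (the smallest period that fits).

5

First differences y_{t+1} − y_t: -3971, 3765, 1253, -302, 1435, -3971, 3765, 1253, -302, 1435, -3971, 3765, …
The difference pattern repeats every 5 terms and not for any smaller step, so p = 5.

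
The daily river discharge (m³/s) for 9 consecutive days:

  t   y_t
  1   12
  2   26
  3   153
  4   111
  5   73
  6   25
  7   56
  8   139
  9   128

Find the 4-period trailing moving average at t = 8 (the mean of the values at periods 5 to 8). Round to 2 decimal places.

Sum of periods 5–8: 73 + 25 + 56 + 139 = 293
Divide by 4: 293 / 4 = 73.25

73.25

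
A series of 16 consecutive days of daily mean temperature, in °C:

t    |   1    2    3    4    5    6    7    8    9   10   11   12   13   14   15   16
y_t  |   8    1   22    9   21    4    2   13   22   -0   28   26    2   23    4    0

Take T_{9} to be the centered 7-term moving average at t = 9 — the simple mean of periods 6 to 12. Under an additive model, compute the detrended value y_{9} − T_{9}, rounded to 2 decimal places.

8.43

Trend T_9 = (4 + 2 + 13 + 22 + (-0) + 28 + 26) / 7 = 95/7 = 13.5714
Detrended value: 22 − 13.5714 = 8.43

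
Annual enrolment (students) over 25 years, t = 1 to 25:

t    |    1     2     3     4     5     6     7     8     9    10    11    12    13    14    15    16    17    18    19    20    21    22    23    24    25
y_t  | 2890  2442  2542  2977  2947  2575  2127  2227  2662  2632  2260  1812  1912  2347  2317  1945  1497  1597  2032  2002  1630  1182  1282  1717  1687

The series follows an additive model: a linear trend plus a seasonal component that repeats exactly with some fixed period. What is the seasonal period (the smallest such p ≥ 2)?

5

First differences y_{t+1} − y_t: -448, 100, 435, -30, -372, -448, 100, 435, -30, -372, -448, 100, …
The difference pattern repeats every 5 terms and not for any smaller step, so p = 5.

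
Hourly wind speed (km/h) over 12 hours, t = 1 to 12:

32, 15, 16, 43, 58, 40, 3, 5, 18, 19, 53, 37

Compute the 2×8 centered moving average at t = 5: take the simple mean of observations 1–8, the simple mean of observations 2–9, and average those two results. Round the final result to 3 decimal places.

25.625

Sum over 1–8: 32 + 15 + 16 + 43 + 58 + 40 + 3 + 5 = 212
Sum over 2–9: 15 + 16 + 43 + 58 + 40 + 3 + 5 + 18 = 198
CMA at t=5 = (212 + 198) / (2·8) = 410 / 16 = 25.625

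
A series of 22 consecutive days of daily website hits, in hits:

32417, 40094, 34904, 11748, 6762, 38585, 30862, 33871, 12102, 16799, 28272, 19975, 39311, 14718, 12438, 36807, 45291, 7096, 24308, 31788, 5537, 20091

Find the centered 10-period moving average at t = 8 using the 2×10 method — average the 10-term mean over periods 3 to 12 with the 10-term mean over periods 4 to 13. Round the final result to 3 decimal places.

23608.350

Sum over 3–12: 34904 + 11748 + 6762 + 38585 + 30862 + 33871 + 12102 + 16799 + 28272 + 19975 = 233880
Sum over 4–13: 11748 + 6762 + 38585 + 30862 + 33871 + 12102 + 16799 + 28272 + 19975 + 39311 = 238287
CMA at t=8 = (233880 + 238287) / (2·10) = 472167 / 20 = 23608.350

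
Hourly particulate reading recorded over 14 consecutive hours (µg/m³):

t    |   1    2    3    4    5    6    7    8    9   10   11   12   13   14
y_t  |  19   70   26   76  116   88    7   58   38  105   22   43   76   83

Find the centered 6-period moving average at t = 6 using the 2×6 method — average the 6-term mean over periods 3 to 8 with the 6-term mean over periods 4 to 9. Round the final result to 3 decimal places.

Sum over 3–8: 26 + 76 + 116 + 88 + 7 + 58 = 371
Sum over 4–9: 76 + 116 + 88 + 7 + 58 + 38 = 383
CMA at t=6 = (371 + 383) / (2·6) = 754 / 12 = 62.833

62.833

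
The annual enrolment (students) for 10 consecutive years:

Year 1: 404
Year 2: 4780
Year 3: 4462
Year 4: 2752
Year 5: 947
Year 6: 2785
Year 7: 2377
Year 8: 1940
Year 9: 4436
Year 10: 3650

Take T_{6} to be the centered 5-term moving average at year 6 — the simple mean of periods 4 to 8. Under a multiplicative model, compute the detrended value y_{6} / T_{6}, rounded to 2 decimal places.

Trend T_6 = (2752 + 947 + 2785 + 2377 + 1940) / 5 = 10801/5 = 2160.2000
Ratio to trend: 2785 / 2160.2000 = 1.29

1.29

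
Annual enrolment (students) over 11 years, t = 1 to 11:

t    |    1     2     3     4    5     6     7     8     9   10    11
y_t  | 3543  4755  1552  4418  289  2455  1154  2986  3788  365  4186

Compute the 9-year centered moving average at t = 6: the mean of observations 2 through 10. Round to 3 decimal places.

Sum of periods 2–10: 4755 + 1552 + 4418 + 289 + 2455 + 1154 + 2986 + 3788 + 365 = 21762
Divide by 9: 21762 / 9 = 2418.000

2418.000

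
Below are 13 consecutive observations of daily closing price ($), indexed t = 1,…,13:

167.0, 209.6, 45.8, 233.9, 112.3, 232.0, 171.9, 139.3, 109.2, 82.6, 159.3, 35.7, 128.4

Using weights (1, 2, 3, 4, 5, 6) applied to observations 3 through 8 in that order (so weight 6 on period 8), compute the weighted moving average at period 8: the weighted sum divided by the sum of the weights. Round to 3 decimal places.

165.419

Weighted sum: 1·45.8 + 2·233.9 + 3·112.3 + 4·232.0 + 5·171.9 + 6·139.3 = 45.8 + 467.8 + 336.9 + 928.0 + 859.5 + 835.8 = 3473.8
Weight total: 1 + 2 + 3 + 4 + 5 + 6 = 21
WMA = 3473.8 / 21 = 165.419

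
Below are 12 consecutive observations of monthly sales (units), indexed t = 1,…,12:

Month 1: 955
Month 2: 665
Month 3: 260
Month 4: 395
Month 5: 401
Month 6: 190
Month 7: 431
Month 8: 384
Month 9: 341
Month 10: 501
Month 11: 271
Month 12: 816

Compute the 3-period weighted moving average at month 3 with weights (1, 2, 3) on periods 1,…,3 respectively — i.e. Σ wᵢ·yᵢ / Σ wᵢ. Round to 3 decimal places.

510.833

Weighted sum: 1·955 + 2·665 + 3·260 = 955 + 1330 + 780 = 3065
Weight total: 1 + 2 + 3 = 6
WMA = 3065 / 6 = 510.833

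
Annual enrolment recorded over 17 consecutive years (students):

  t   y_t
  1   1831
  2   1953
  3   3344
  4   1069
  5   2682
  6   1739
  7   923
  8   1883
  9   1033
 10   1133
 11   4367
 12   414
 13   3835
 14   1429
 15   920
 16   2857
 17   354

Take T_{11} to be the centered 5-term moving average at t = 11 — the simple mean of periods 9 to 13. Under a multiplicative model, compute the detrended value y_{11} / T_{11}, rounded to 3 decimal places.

2.025

Trend T_11 = (1033 + 1133 + 4367 + 414 + 3835) / 5 = 10782/5 = 2156.40000
Ratio to trend: 4367 / 2156.40000 = 2.025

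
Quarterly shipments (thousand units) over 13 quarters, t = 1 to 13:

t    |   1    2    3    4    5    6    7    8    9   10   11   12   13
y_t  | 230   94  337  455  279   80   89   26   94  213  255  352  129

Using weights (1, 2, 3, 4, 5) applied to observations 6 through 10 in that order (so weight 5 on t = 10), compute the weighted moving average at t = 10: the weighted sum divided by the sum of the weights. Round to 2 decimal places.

118.47

Weighted sum: 1·80 + 2·89 + 3·26 + 4·94 + 5·213 = 80 + 178 + 78 + 376 + 1065 = 1777
Weight total: 1 + 2 + 3 + 4 + 5 = 15
WMA = 1777 / 15 = 118.47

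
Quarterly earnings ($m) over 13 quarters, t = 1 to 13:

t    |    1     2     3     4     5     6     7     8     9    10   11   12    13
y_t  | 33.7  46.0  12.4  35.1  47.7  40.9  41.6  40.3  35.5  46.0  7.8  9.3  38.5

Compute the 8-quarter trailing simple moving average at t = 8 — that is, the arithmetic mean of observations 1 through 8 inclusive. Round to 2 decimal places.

Sum of periods 1–8: 33.7 + 46.0 + 12.4 + 35.1 + 47.7 + 40.9 + 41.6 + 40.3 = 297.7
Divide by 8: 297.7 / 8 = 37.21

37.21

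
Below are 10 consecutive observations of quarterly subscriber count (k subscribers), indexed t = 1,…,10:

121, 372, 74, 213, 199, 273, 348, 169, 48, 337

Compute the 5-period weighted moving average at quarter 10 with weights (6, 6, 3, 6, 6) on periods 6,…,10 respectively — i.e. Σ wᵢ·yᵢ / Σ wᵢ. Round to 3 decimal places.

242.333

Weighted sum: 6·273 + 6·348 + 3·169 + 6·48 + 6·337 = 1638 + 2088 + 507 + 288 + 2022 = 6543
Weight total: 6 + 6 + 3 + 6 + 6 = 27
WMA = 6543 / 27 = 242.333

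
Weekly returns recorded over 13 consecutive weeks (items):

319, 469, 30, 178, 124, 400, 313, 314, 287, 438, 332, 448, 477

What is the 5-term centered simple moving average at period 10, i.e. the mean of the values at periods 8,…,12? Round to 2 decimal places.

363.80

Sum of periods 8–12: 314 + 287 + 438 + 332 + 448 = 1819
Divide by 5: 1819 / 5 = 363.80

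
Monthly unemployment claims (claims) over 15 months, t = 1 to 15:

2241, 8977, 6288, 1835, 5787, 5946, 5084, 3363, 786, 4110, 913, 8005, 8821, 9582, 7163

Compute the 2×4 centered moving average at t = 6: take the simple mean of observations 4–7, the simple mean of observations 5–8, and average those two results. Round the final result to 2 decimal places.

4854.00

Sum over 4–7: 1835 + 5787 + 5946 + 5084 = 18652
Sum over 5–8: 5787 + 5946 + 5084 + 3363 = 20180
CMA at t=6 = (18652 + 20180) / (2·4) = 38832 / 8 = 4854.00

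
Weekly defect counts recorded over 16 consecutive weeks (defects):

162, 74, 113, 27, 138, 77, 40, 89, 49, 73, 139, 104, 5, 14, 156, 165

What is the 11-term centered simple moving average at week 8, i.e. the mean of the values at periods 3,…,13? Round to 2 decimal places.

77.64

Sum of periods 3–13: 113 + 27 + 138 + 77 + 40 + 89 + 49 + 73 + 139 + 104 + 5 = 854
Divide by 11: 854 / 11 = 77.64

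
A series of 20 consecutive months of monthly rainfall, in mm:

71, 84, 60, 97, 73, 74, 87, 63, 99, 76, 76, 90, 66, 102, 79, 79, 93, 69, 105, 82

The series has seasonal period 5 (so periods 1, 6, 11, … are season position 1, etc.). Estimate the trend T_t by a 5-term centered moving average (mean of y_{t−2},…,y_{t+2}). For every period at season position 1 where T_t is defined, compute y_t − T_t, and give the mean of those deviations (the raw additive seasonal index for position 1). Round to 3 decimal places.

-5.200

Season position 1 occurs at t = 6, 11, 16 (where T_t is defined).
t=6: T_6 = 78.80000; y_6 − T_6 = 74 − 78.80000 = -4.80000
t=11: T_11 = 81.40000; y_11 − T_11 = 76 − 81.40000 = -5.40000
t=16: T_16 = 84.40000; y_16 − T_16 = 79 − 84.40000 = -5.40000
Mean deviation: (-4.80000 + -5.40000 + -5.40000) / 3 = -5.200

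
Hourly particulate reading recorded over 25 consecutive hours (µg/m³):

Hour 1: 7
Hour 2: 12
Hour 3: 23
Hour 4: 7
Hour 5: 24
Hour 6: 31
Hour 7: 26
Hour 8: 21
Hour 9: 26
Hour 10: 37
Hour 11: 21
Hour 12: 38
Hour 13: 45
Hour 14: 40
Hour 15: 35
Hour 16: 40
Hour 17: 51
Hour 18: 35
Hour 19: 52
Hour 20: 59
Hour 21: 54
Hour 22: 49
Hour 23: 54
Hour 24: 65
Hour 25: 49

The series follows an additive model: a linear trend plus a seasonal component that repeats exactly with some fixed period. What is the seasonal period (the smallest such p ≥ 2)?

First differences y_{t+1} − y_t: 5, 11, -16, 17, 7, -5, -5, 5, 11, -16, 17, 7, -5, -5, 5, 11, …
The difference pattern repeats every 7 terms and not for any smaller step, so p = 7.

7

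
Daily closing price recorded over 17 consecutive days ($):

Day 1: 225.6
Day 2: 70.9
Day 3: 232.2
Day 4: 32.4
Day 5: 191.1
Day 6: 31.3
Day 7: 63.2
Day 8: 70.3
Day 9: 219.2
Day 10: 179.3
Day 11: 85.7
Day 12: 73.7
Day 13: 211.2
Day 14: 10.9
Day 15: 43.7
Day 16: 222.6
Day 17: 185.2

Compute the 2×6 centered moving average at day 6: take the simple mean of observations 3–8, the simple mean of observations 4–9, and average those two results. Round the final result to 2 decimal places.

102.33

Sum over 3–8: 232.2 + 32.4 + 191.1 + 31.3 + 63.2 + 70.3 = 620.5
Sum over 4–9: 32.4 + 191.1 + 31.3 + 63.2 + 70.3 + 219.2 = 607.5
CMA at t=6 = (620.5 + 607.5) / (2·6) = 1228.0 / 12 = 102.33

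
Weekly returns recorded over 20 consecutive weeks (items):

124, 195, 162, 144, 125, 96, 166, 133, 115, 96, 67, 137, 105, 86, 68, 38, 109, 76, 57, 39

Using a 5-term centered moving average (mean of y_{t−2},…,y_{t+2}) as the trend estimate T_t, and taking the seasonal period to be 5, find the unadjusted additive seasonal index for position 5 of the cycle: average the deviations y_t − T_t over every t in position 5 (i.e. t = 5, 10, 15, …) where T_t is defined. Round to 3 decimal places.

-13.467

Season position 5 occurs at t = 5, 10, 15 (where T_t is defined).
t=5: T_5 = 138.60000; y_5 − T_5 = 125 − 138.60000 = -13.60000
t=10: T_10 = 109.60000; y_10 − T_10 = 96 − 109.60000 = -13.60000
t=15: T_15 = 81.20000; y_15 − T_15 = 68 − 81.20000 = -13.20000
Mean deviation: (-13.60000 + -13.60000 + -13.20000) / 3 = -13.467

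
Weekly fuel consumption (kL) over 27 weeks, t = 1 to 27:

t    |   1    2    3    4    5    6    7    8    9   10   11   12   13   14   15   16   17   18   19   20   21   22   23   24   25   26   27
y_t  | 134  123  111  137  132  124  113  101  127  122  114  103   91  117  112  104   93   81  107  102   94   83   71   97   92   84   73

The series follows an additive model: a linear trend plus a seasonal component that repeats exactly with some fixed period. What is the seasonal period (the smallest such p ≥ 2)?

First differences y_{t+1} − y_t: -11, -12, 26, -5, -8, -11, -12, 26, -5, -8, -11, -12, …
The difference pattern repeats every 5 terms and not for any smaller step, so p = 5.

5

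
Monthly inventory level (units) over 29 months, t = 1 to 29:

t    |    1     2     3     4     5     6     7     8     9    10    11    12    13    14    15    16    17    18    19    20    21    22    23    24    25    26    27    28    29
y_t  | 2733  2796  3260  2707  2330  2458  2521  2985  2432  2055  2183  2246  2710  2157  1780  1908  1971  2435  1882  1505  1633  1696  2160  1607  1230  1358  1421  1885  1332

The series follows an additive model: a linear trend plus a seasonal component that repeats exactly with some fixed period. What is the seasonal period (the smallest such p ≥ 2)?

5

First differences y_{t+1} − y_t: 63, 464, -553, -377, 128, 63, 464, -553, -377, 128, 63, 464, …
The difference pattern repeats every 5 terms and not for any smaller step, so p = 5.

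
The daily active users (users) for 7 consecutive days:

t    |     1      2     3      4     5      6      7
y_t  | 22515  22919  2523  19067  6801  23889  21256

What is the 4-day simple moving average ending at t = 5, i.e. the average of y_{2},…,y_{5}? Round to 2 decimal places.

Sum of periods 2–5: 22919 + 2523 + 19067 + 6801 = 51310
Divide by 4: 51310 / 4 = 12827.50

12827.50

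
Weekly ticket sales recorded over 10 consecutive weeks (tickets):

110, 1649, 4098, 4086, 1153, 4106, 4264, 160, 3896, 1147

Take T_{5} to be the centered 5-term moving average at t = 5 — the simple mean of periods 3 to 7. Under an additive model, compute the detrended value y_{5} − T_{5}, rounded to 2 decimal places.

Trend T_5 = (4098 + 4086 + 1153 + 4106 + 4264) / 5 = 17707/5 = 3541.4000
Detrended value: 1153 − 3541.4000 = -2388.40

-2388.40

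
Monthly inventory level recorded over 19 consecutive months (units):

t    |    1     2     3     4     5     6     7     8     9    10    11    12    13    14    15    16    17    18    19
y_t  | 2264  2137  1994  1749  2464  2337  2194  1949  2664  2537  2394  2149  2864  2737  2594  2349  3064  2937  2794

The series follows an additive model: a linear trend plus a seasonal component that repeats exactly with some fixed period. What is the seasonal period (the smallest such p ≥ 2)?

First differences y_{t+1} − y_t: -127, -143, -245, 715, -127, -143, -245, 715, -127, -143, …
The difference pattern repeats every 4 terms and not for any smaller step, so p = 4.

4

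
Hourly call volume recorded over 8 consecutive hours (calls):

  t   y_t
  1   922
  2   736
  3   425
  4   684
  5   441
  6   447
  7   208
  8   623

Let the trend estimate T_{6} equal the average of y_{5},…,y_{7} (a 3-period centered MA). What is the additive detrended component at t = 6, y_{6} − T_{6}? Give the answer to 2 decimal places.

81.67

Trend T_6 = (441 + 447 + 208) / 3 = 1096/3 = 365.3333
Detrended value: 447 − 365.3333 = 81.67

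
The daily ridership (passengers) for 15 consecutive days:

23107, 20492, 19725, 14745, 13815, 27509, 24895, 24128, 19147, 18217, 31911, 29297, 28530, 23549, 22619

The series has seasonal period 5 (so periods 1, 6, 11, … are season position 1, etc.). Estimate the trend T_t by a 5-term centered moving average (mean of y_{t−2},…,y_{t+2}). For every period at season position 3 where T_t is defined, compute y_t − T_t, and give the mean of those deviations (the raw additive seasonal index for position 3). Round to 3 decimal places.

Season position 3 occurs at t = 3, 8, 13 (where T_t is defined).
t=3: T_3 = 18376.80000; y_3 − T_3 = 19725 − 18376.80000 = 1348.20000
t=8: T_8 = 22779.20000; y_8 − T_8 = 24128 − 22779.20000 = 1348.80000
t=13: T_13 = 27181.20000; y_13 − T_13 = 28530 − 27181.20000 = 1348.80000
Mean deviation: (1348.20000 + 1348.80000 + 1348.80000) / 3 = 1348.600

1348.600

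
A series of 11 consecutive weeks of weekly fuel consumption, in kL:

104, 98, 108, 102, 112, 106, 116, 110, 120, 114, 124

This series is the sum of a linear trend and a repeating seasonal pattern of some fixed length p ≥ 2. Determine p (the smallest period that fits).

2

First differences y_{t+1} − y_t: -6, 10, -6, 10, -6, 10, …
The difference pattern repeats every 2 terms and not for any smaller step, so p = 2.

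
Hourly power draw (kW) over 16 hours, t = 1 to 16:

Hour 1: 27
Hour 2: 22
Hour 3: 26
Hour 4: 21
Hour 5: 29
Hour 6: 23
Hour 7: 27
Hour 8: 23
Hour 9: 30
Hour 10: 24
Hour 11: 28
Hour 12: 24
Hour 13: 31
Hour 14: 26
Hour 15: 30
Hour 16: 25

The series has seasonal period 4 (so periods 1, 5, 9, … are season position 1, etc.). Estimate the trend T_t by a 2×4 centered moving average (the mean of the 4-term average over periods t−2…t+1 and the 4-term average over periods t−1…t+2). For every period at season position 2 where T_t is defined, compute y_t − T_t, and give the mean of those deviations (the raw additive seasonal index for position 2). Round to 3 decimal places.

-2.167

Season position 2 occurs at t = 6, 10, 14 (where T_t is defined).
t=6: T_6 = 25.25000; y_6 − T_6 = 23 − 25.25000 = -2.25000
t=10: T_10 = 26.37500; y_10 − T_10 = 24 − 26.37500 = -2.37500
t=14: T_14 = 27.87500; y_14 − T_14 = 26 − 27.87500 = -1.87500
Mean deviation: (-2.25000 + -2.37500 + -1.87500) / 3 = -2.167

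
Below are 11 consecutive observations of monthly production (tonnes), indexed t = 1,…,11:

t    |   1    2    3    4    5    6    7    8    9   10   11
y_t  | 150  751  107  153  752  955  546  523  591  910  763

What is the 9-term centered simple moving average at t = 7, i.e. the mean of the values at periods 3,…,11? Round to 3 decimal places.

588.889

Sum of periods 3–11: 107 + 153 + 752 + 955 + 546 + 523 + 591 + 910 + 763 = 5300
Divide by 9: 5300 / 9 = 588.889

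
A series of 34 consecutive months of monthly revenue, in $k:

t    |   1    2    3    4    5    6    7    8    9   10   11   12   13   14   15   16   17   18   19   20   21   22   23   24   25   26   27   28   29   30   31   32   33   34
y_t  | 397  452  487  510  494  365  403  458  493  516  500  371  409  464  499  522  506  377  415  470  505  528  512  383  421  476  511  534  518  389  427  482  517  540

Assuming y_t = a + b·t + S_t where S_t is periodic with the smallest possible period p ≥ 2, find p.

6

First differences y_{t+1} − y_t: 55, 35, 23, -16, -129, 38, 55, 35, 23, -16, -129, 38, 55, 35, …
The difference pattern repeats every 6 terms and not for any smaller step, so p = 6.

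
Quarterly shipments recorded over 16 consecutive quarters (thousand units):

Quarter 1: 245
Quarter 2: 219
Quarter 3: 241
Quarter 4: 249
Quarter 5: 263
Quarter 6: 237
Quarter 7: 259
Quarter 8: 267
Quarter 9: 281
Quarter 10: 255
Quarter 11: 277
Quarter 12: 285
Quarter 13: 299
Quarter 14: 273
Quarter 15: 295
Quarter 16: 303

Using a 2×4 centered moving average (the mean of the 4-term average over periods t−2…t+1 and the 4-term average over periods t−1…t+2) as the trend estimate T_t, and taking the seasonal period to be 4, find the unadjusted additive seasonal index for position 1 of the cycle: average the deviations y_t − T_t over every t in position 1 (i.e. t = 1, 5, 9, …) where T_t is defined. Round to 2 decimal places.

Season position 1 occurs at t = 5, 9, 13 (where T_t is defined).
t=5: T_5 = 249.7500; y_5 − T_5 = 263 − 249.7500 = 13.2500
t=9: T_9 = 267.7500; y_9 − T_9 = 281 − 267.7500 = 13.2500
t=13: T_13 = 285.7500; y_13 − T_13 = 299 − 285.7500 = 13.2500
Mean deviation: (13.2500 + 13.2500 + 13.2500) / 3 = 13.25

13.25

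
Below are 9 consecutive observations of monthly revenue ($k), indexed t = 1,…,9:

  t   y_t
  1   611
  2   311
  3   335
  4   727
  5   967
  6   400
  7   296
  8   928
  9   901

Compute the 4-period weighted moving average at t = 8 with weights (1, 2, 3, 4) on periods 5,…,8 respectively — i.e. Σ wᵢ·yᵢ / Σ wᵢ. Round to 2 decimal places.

636.70

Weighted sum: 1·967 + 2·400 + 3·296 + 4·928 = 967 + 800 + 888 + 3712 = 6367
Weight total: 1 + 2 + 3 + 4 = 10
WMA = 6367 / 10 = 636.70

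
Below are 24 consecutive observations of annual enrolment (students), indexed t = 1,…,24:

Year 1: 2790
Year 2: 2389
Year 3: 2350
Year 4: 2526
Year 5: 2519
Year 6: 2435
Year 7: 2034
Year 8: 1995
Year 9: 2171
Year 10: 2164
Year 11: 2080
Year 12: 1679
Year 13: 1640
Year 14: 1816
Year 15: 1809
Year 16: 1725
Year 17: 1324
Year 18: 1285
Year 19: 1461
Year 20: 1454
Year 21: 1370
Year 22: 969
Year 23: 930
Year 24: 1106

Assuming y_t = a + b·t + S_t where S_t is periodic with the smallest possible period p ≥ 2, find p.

5

First differences y_{t+1} − y_t: -401, -39, 176, -7, -84, -401, -39, 176, -7, -84, -401, -39, …
The difference pattern repeats every 5 terms and not for any smaller step, so p = 5.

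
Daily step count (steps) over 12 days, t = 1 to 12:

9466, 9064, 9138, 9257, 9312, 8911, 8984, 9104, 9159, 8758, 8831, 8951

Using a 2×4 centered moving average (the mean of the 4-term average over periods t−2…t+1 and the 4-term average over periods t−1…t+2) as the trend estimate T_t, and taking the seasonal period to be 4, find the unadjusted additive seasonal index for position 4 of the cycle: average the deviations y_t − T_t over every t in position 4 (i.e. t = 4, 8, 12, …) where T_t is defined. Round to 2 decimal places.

83.50

Season position 4 occurs at t = 4, 8 (where T_t is defined).
t=4: T_4 = 9173.6250; y_4 − T_4 = 9257 − 9173.6250 = 83.3750
t=8: T_8 = 9020.3750; y_8 − T_8 = 9104 − 9020.3750 = 83.6250
Mean deviation: (83.3750 + 83.6250) / 2 = 83.50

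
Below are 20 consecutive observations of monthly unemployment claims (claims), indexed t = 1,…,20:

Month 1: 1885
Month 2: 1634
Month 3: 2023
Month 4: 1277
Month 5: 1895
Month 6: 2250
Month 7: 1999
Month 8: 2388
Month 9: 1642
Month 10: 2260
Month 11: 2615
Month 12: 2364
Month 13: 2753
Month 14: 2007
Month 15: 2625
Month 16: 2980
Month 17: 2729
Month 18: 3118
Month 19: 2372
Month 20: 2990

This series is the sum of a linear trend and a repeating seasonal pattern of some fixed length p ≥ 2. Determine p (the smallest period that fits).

5

First differences y_{t+1} − y_t: -251, 389, -746, 618, 355, -251, 389, -746, 618, 355, -251, 389, …
The difference pattern repeats every 5 terms and not for any smaller step, so p = 5.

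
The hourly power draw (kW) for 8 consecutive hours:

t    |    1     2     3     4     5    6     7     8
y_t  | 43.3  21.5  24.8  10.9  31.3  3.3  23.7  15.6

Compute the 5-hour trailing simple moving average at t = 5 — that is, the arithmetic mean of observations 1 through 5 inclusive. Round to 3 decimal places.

26.360

Sum of periods 1–5: 43.3 + 21.5 + 24.8 + 10.9 + 31.3 = 131.8
Divide by 5: 131.8 / 5 = 26.360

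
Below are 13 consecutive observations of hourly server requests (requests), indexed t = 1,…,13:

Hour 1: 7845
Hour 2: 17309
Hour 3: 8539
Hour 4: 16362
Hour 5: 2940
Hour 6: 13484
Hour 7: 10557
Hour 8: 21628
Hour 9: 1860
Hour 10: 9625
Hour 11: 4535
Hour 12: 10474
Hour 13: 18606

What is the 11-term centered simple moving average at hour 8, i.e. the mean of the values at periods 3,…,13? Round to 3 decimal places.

10782.727

Sum of periods 3–13: 8539 + 16362 + 2940 + 13484 + 10557 + 21628 + 1860 + 9625 + 4535 + 10474 + 18606 = 118610
Divide by 11: 118610 / 11 = 10782.727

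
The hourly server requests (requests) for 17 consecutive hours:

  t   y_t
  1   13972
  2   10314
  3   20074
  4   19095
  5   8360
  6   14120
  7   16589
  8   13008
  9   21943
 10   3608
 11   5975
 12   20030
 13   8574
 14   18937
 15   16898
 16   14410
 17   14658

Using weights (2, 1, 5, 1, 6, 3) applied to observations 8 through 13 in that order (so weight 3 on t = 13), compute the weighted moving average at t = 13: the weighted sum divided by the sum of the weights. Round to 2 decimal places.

12104.22

Weighted sum: 2·13008 + 1·21943 + 5·3608 + 1·5975 + 6·20030 + 3·8574 = 26016 + 21943 + 18040 + 5975 + 120180 + 25722 = 217876
Weight total: 2 + 1 + 5 + 1 + 6 + 3 = 18
WMA = 217876 / 18 = 12104.22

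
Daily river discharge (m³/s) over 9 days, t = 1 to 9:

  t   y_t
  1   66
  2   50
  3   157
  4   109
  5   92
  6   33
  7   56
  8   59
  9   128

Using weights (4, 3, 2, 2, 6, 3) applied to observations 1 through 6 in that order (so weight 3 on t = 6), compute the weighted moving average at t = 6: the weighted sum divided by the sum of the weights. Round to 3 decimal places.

Weighted sum: 4·66 + 3·50 + 2·157 + 2·109 + 6·92 + 3·33 = 264 + 150 + 314 + 218 + 552 + 99 = 1597
Weight total: 4 + 3 + 2 + 2 + 6 + 3 = 20
WMA = 1597 / 20 = 79.850

79.850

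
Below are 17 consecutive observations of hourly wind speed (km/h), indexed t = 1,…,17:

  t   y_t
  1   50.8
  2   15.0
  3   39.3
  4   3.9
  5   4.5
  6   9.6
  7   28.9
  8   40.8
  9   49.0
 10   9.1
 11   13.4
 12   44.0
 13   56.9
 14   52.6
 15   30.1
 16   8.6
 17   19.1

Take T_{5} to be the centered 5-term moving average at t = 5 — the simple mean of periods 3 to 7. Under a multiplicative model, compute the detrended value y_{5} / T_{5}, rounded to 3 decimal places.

Trend T_5 = (39.3 + 3.9 + 4.5 + 9.6 + 28.9) / 5 = 86.2/5 = 17.24000
Ratio to trend: 4.5 / 17.24000 = 0.261

0.261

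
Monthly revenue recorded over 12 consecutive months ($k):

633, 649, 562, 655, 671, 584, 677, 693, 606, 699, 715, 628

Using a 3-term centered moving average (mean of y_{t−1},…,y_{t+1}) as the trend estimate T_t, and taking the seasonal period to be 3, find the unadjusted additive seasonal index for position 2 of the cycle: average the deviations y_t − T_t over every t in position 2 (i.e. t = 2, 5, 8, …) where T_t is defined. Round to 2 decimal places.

34.33

Season position 2 occurs at t = 2, 5, 8, 11 (where T_t is defined).
t=2: T_2 = 614.6667; y_2 − T_2 = 649 − 614.6667 = 34.3333
t=5: T_5 = 636.6667; y_5 − T_5 = 671 − 636.6667 = 34.3333
t=8: T_8 = 658.6667; y_8 − T_8 = 693 − 658.6667 = 34.3333
t=11: T_11 = 680.6667; y_11 − T_11 = 715 − 680.6667 = 34.3333
Mean deviation: (34.3333 + 34.3333 + 34.3333 + 34.3333) / 4 = 34.33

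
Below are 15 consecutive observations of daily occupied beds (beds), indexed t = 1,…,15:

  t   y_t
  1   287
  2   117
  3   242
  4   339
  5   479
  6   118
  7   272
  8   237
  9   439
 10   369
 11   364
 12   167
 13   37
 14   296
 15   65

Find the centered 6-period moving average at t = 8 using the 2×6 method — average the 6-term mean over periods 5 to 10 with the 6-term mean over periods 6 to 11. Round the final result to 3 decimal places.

309.417

Sum over 5–10: 479 + 118 + 272 + 237 + 439 + 369 = 1914
Sum over 6–11: 118 + 272 + 237 + 439 + 369 + 364 = 1799
CMA at t=8 = (1914 + 1799) / (2·6) = 3713 / 12 = 309.417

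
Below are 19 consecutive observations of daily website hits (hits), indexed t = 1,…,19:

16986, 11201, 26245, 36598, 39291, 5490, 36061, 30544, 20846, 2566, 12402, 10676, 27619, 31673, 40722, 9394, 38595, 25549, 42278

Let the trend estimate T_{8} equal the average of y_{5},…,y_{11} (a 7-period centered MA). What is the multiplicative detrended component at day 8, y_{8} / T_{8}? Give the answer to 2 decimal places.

Trend T_8 = (39291 + 5490 + 36061 + 30544 + 20846 + 2566 + 12402) / 7 = 147200/7 = 21028.5714
Ratio to trend: 30544 / 21028.5714 = 1.45

1.45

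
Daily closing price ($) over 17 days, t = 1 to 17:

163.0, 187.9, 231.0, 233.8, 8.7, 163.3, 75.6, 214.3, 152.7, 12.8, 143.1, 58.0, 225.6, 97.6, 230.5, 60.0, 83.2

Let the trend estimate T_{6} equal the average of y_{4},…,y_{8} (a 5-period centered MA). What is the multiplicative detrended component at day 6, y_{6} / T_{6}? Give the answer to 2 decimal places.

1.17

Trend T_6 = (233.8 + 8.7 + 163.3 + 75.6 + 214.3) / 5 = 695.7/5 = 139.1400
Ratio to trend: 163.3 / 139.1400 = 1.17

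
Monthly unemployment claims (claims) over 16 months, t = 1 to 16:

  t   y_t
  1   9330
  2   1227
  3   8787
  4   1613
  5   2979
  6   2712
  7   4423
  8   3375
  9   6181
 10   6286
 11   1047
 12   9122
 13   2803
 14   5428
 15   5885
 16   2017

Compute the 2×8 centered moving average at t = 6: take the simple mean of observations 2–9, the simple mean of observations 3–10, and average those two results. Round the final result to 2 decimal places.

Sum over 2–9: 1227 + 8787 + 1613 + 2979 + 2712 + 4423 + 3375 + 6181 = 31297
Sum over 3–10: 8787 + 1613 + 2979 + 2712 + 4423 + 3375 + 6181 + 6286 = 36356
CMA at t=6 = (31297 + 36356) / (2·8) = 67653 / 16 = 4228.31

4228.31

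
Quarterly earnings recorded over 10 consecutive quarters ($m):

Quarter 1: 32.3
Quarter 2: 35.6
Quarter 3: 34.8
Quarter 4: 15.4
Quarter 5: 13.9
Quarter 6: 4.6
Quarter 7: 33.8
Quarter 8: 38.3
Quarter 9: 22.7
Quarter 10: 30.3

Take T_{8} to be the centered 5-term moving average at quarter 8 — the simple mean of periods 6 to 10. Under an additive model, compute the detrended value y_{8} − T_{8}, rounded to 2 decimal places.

Trend T_8 = (4.6 + 33.8 + 38.3 + 22.7 + 30.3) / 5 = 129.7/5 = 25.9400
Detrended value: 38.3 − 25.9400 = 12.36

12.36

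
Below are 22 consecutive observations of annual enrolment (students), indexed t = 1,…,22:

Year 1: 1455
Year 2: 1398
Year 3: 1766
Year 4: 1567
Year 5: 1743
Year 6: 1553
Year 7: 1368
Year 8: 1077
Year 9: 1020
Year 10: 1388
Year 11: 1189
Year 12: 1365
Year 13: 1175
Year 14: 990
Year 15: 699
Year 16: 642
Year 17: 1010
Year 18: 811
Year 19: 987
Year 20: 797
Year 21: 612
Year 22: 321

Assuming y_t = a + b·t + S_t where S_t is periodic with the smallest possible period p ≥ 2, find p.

First differences y_{t+1} − y_t: -57, 368, -199, 176, -190, -185, -291, -57, 368, -199, 176, -190, -185, -291, -57, 368, …
The difference pattern repeats every 7 terms and not for any smaller step, so p = 7.

7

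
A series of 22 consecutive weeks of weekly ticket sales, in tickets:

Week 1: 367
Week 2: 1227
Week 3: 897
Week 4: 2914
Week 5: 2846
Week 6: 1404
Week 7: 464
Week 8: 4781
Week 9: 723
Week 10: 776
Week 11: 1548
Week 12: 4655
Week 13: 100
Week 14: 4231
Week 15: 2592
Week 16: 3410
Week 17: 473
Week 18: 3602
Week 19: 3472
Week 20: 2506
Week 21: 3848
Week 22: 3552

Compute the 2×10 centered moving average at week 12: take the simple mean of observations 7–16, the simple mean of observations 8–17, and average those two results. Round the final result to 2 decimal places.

2328.45

Sum over 7–16: 464 + 4781 + 723 + 776 + 1548 + 4655 + 100 + 4231 + 2592 + 3410 = 23280
Sum over 8–17: 4781 + 723 + 776 + 1548 + 4655 + 100 + 4231 + 2592 + 3410 + 473 = 23289
CMA at t=12 = (23280 + 23289) / (2·10) = 46569 / 20 = 2328.45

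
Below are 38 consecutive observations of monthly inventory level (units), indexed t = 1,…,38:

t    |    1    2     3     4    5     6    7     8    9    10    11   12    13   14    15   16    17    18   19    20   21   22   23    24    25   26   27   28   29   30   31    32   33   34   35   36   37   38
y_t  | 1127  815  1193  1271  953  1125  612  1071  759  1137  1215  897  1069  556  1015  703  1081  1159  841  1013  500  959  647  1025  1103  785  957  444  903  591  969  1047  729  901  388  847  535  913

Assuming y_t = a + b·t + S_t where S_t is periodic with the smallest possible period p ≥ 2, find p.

7

First differences y_{t+1} − y_t: -312, 378, 78, -318, 172, -513, 459, -312, 378, 78, -318, 172, -513, 459, -312, 378, …
The difference pattern repeats every 7 terms and not for any smaller step, so p = 7.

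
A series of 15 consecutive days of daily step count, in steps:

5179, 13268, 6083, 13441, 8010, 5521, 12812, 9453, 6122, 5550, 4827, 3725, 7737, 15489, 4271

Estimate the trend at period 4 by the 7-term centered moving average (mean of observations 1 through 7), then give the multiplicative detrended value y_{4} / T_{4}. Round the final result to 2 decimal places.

Trend T_4 = (5179 + 13268 + 6083 + 13441 + 8010 + 5521 + 12812) / 7 = 64314/7 = 9187.7143
Ratio to trend: 13441 / 9187.7143 = 1.46

1.46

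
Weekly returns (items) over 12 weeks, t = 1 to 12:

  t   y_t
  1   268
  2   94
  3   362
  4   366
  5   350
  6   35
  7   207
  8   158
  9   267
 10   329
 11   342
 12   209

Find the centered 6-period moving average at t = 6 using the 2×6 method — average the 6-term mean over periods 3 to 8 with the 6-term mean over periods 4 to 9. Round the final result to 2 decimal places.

238.42

Sum over 3–8: 362 + 366 + 350 + 35 + 207 + 158 = 1478
Sum over 4–9: 366 + 350 + 35 + 207 + 158 + 267 = 1383
CMA at t=6 = (1478 + 1383) / (2·6) = 2861 / 12 = 238.42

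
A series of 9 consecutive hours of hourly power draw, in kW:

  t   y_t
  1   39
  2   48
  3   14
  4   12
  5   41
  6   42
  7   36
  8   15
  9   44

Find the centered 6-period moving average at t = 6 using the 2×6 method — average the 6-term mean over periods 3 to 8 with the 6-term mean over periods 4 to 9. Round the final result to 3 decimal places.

29.167

Sum over 3–8: 14 + 12 + 41 + 42 + 36 + 15 = 160
Sum over 4–9: 12 + 41 + 42 + 36 + 15 + 44 = 190
CMA at t=6 = (160 + 190) / (2·6) = 350 / 12 = 29.167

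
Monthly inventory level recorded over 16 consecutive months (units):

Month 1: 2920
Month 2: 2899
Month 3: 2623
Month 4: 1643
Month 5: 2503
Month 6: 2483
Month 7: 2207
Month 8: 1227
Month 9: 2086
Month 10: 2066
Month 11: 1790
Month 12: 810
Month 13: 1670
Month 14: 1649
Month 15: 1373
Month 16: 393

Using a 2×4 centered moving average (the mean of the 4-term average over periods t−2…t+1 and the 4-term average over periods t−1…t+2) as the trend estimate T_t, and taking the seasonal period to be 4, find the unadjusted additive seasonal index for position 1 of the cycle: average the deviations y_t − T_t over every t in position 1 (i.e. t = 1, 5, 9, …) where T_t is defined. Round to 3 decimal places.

Season position 1 occurs at t = 5, 9, 13 (where T_t is defined).
t=5: T_5 = 2261.00000; y_5 − T_5 = 2503 − 2261.00000 = 242.00000
t=9: T_9 = 1844.37500; y_9 − T_9 = 2086 − 1844.37500 = 241.62500
t=13: T_13 = 1427.62500; y_13 − T_13 = 1670 − 1427.62500 = 242.37500
Mean deviation: (242.00000 + 241.62500 + 242.37500) / 3 = 242.000

242.000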